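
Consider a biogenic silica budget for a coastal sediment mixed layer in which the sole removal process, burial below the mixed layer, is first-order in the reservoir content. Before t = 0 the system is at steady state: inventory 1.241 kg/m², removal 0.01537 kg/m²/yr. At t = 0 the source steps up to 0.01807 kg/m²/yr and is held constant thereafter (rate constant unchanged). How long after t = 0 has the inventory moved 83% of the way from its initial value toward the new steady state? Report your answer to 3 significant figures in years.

τ = M₀/F₀ = 1.241/0.01537 = 80.74 yr.
The remaining gap fraction is e^(−t/τ); 83% covered ⇒ e^(−t/τ) = 0.170.
t = −τ ln(0.170) = 80.74 × 1.772 = 143.1 yr.

143 yr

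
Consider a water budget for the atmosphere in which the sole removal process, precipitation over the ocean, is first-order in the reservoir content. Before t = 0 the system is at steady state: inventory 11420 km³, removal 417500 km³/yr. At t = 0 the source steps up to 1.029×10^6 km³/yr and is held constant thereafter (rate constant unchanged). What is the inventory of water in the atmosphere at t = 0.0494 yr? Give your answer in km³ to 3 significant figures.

25400 km³

The sink rate constant is k = F₀/M₀ = 417500/11420 = 36.56 yr⁻¹.
Solving dM/dt = F₁ − kM with M(0) = M₀ gives M(t) = F₁/k + (M₀ − F₁/k)·e^(−kt).
F₁/k = 1.029×10^6/36.56 = 28147 km³; kt = 36.56 × 0.0494 = 1.806, e^(−kt) = 0.1643.
M(0.0494) = 28147 + (11420 − 28147) × 0.1643 = 28147 − 2748 = 25398 km³.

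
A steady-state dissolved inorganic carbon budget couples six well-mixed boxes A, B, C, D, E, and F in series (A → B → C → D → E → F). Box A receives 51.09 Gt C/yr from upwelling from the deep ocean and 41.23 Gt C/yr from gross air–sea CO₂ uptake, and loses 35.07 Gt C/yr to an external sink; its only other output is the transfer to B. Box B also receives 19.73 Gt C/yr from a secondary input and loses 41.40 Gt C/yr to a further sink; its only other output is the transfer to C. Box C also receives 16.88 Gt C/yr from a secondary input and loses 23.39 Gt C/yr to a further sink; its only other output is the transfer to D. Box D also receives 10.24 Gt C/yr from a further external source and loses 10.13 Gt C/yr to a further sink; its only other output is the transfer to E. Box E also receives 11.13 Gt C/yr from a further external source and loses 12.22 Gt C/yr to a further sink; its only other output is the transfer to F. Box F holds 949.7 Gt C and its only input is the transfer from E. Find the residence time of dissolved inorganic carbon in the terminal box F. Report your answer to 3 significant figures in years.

Box A: F(A→B) = (51.09 + 41.23) − 35.07 = 57.250 Gt C/yr.
Box B: F(B→C) = (57.250 + 19.73) − 41.40 = 35.580 Gt C/yr.
Box C: F(C→D) = (35.580 + 16.88) − 23.39 = 29.070 Gt C/yr.
Box D: F(D→E) = (29.070 + 10.24) − 10.13 = 29.180 Gt C/yr.
Box E: F(E→F) = (29.180 + 11.13) − 12.22 = 28.090 Gt C/yr.
Box F throughput = its input = 28.090 Gt C/yr; τ = 949.7 / 28.090 = 33.81 yr.

33.8 yr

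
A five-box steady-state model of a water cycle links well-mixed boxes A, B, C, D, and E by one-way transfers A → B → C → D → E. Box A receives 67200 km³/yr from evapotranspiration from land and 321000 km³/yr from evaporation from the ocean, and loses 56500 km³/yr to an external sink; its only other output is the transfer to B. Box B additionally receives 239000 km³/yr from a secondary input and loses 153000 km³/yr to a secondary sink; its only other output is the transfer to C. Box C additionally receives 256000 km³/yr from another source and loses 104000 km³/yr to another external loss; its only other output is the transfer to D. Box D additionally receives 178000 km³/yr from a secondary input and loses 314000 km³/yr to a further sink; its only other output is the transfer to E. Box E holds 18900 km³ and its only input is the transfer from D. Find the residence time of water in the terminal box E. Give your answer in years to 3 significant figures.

Box A: F(A→B) = (67200 + 321000) − 56500 = 331700 km³/yr.
Box B: F(B→C) = (331700 + 239000) − 153000 = 417700 km³/yr.
Box C: F(C→D) = (417700 + 256000) − 104000 = 569700 km³/yr.
Box D: F(D→E) = (569700 + 178000) − 314000 = 433700 km³/yr.
Box E throughput = its input = 433700 km³/yr; τ = 18900 / 433700 = 0.04358 yr.

0.0436 yr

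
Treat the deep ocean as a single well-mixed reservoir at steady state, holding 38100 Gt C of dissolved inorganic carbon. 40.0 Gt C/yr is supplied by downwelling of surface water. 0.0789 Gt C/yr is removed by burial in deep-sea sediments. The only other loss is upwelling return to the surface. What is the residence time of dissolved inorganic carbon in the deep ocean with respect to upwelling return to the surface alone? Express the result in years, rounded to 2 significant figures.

950 yr

At steady state ΣF_in = ΣF_out.
ΣF_in = 40.000 Gt C/yr.
Upwelling return to the surface flux = ΣF_in − (0.0789) = 40.000 − 0.07890 = 39.92 Gt C/yr.
τ = M / F = 38100 / 39.92 = 954.4 yr.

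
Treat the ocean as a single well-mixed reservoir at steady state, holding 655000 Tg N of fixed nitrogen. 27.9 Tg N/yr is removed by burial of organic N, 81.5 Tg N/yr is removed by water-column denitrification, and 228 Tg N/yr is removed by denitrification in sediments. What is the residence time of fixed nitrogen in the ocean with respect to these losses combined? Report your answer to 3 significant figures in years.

Total removal = 27.90 + 81.50 + 228.0 = 337.40 Tg N/yr.
τ = M / ΣF_out = 655000 / 337.40 = 1941 yr.

1940 yr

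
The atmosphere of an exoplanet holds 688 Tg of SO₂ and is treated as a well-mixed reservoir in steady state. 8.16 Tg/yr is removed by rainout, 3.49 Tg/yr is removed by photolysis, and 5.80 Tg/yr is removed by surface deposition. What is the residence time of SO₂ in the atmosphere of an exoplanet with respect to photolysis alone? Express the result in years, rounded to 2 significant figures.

200 yr

Residence time with respect to a single sink: τ = M / F_sink.
τ = 688 / 3.49 = 197.1 yr.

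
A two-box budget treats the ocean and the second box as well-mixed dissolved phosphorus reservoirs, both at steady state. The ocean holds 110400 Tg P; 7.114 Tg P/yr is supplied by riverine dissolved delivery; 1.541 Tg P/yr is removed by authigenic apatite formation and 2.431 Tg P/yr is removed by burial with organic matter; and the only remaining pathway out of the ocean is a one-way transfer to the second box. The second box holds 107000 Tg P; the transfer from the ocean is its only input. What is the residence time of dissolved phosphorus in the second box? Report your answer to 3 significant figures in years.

34100 yr

Balance the ocean: ΣF_in = 7.1140 Tg P/yr.
Transfer to the second box = ΣF_in − (1.541 + 2.431) = 3.1420 Tg P/yr.
At steady state the output of the second box equals its input, 3.1420 Tg P/yr.
τ = M / F = 107000 / 3.1420 = 34050 yr.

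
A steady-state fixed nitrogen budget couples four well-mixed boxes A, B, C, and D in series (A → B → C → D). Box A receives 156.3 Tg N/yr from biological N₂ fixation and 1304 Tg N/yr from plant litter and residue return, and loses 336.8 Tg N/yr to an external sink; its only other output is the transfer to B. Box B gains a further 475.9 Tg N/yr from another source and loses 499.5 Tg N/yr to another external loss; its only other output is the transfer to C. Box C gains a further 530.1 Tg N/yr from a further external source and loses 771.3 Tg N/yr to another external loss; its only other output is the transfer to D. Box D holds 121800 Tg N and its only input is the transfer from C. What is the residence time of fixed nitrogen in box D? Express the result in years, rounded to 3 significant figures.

Box A: F(A→B) = (156.3 + 1304) − 336.8 = 1123.5 Tg N/yr.
Box B: F(B→C) = (1123.5 + 475.9) − 499.5 = 1099.9 Tg N/yr.
Box C: F(C→D) = (1099.9 + 530.1) − 771.3 = 858.70 Tg N/yr.
Box D throughput = its input = 858.70 Tg N/yr; τ = 121800 / 858.70 = 141.8 yr.

142 yr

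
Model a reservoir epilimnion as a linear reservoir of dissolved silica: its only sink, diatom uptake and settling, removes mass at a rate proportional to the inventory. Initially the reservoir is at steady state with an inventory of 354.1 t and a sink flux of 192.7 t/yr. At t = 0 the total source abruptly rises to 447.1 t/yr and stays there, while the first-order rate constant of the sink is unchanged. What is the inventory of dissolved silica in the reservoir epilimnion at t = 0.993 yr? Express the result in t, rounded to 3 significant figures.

549 t

The sink rate constant is k = F₀/M₀ = 192.7/354.1 = 0.5442 yr⁻¹.
Solving dM/dt = F₁ − kM with M(0) = M₀ gives M(t) = F₁/k + (M₀ − F₁/k)·e^(−kt).
F₁/k = 447.1/0.5442 = 821.58 t; kt = 0.5442 × 0.993 = 0.5404, e^(−kt) = 0.5825.
M(0.993) = 821.58 + (354.1 − 821.58) × 0.5825 = 821.58 − 272.3 = 549.26 t.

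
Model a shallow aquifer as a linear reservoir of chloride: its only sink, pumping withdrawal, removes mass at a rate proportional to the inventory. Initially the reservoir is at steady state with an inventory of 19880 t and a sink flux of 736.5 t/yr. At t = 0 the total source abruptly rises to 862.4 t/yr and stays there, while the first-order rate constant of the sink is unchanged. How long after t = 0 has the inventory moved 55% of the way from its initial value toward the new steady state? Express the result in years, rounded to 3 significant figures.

21.6 yr

τ = M₀/F₀ = 19880/736.5 = 26.99 yr.
The remaining gap fraction is e^(−t/τ); 55% covered ⇒ e^(−t/τ) = 0.450.
t = −τ ln(0.450) = 26.99 × 0.7985 = 21.55 yr.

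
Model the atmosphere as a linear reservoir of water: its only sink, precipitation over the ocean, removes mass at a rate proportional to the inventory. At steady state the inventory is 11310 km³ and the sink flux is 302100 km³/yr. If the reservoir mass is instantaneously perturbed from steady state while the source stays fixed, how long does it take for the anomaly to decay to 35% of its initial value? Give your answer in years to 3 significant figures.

0.0393 yr

For a linear reservoir the anomaly decays as exp(−t/τ) with τ = M/F = 11310/302100 = 0.03744 yr.
exp(−t/τ) = 0.35 ⇒ t = −τ ln(0.35) = 0.03744 × 1.050 = 0.03930 yr.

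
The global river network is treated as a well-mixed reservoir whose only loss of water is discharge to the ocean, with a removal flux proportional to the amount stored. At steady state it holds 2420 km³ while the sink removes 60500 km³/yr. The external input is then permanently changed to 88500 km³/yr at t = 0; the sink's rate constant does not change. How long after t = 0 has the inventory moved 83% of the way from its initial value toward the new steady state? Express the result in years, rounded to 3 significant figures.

τ = M₀/F₀ = 2420/60500 = 0.04000 yr.
The remaining gap fraction is e^(−t/τ); 83% covered ⇒ e^(−t/τ) = 0.170.
t = −τ ln(0.170) = 0.04000 × 1.772 = 0.07088 yr.

0.0709 yr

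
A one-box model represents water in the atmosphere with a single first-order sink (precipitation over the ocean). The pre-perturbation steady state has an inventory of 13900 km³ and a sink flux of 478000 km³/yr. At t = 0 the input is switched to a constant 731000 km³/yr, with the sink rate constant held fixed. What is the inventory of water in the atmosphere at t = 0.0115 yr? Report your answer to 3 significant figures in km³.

16300 km³

Residence time τ = M₀/F₀ = 0.02908 yr. The eventual steady state is M_∞ = M₀·(F₁/F₀) = 13900 × 731000/478000 = 21257 km³.
The anomaly ΔM(t) = M(t) − M_∞ decays as ΔM₀·e^(−t/τ) with ΔM₀ = 13900 − 21257 = −7357 km³.
At t = 0.0115 yr, e^(−t/τ) = e^(−0.3955) = 0.6734, so ΔM = −4954 km³ and M = 21257 − 4954 = 16303 km³.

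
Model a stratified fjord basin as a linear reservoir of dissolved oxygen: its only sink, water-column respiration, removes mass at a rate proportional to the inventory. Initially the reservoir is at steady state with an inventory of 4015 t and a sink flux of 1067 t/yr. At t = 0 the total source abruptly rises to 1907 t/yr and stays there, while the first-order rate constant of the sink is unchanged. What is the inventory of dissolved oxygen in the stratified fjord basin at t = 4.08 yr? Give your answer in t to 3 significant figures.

τ = M₀/F₀ = 4015/1067 = 3.763 yr; rate constant k = 1/τ.
New steady state M_∞ = F₁/k = F₁·τ = 1907 × 3.763 = 7175.8 t.
M(t) = M_∞ + (M₀ − M_∞)·e^(−t/τ); t/τ = 4.08/3.763 = 1.084, so e^(−t/τ) = 0.3381.
M(t) = 7175.8 − 3161 × 0.3381 = 6107.0 t.

6110 t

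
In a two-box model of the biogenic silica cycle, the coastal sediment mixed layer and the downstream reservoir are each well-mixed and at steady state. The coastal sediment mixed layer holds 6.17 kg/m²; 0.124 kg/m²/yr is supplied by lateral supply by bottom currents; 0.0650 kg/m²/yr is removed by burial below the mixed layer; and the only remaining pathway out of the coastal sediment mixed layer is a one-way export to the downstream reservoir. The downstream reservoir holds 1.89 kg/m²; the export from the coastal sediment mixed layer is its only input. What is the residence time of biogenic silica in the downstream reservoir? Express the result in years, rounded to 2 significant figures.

32 yr

Balance the coastal sediment mixed layer: ΣF_in = 0.12400 kg/m²/yr.
Export to the downstream reservoir = ΣF_in − (0.0650) = 0.059000 kg/m²/yr.
At steady state the output of the downstream reservoir equals its input, 0.059000 kg/m²/yr.
τ = M / F = 1.89 / 0.059000 = 32.03 yr.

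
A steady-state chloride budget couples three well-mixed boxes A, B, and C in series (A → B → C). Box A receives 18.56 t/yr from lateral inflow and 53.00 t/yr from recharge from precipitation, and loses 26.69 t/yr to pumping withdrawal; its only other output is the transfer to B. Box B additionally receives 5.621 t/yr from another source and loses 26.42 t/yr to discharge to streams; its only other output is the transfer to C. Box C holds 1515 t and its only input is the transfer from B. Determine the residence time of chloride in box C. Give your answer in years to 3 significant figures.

Box A: F(A→B) = (18.56 + 53.00) − 26.69 = 44.870 t/yr.
Box B: F(B→C) = (44.870 + 5.621) − 26.42 = 24.071 t/yr.
Box C throughput = its input = 24.071 t/yr; τ = 1515 / 24.071 = 62.94 yr.

62.9 yr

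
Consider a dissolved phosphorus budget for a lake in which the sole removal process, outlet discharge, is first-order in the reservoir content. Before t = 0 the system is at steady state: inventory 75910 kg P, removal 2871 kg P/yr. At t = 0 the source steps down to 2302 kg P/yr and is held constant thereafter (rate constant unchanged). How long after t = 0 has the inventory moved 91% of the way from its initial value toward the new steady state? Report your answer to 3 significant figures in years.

τ = M₀/F₀ = 75910/2871 = 26.44 yr.
The remaining gap fraction is e^(−t/τ); 91% covered ⇒ e^(−t/τ) = 0.0900.
t = −τ ln(0.0900) = 26.44 × 2.408 = 63.67 yr.

63.7 yr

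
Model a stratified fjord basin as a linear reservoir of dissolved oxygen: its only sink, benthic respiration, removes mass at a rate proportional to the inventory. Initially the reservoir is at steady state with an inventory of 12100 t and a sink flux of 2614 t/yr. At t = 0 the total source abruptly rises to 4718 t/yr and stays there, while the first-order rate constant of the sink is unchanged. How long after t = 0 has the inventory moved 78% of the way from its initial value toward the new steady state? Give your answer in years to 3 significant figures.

τ = M₀/F₀ = 12100/2614 = 4.629 yr.
The remaining gap fraction is e^(−t/τ); 78% covered ⇒ e^(−t/τ) = 0.220.
t = −τ ln(0.220) = 4.629 × 1.514 = 7.009 yr.

7.01 yr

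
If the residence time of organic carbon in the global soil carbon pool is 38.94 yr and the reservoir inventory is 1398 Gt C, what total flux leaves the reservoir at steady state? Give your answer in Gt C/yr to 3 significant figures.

F = M / τ = 1398 / 38.94 = 35.90 Gt C/yr.

35.9 Gt C/yr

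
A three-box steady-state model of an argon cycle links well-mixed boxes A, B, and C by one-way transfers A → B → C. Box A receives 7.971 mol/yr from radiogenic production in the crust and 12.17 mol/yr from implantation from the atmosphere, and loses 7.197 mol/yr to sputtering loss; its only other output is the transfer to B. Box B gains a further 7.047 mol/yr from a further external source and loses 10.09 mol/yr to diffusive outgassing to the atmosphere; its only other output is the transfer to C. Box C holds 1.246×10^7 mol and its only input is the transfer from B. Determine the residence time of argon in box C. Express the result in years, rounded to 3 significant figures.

Box A: F(A→B) = (7.971 + 12.17) − 7.197 = 12.944 mol/yr.
Box B: F(B→C) = (12.944 + 7.047) − 10.09 = 9.9010 mol/yr.
Box C throughput = its input = 9.9010 mol/yr; τ = 1.246×10^7 / 9.9010 = 1.258×10^6 yr.

1.26×10^6 yr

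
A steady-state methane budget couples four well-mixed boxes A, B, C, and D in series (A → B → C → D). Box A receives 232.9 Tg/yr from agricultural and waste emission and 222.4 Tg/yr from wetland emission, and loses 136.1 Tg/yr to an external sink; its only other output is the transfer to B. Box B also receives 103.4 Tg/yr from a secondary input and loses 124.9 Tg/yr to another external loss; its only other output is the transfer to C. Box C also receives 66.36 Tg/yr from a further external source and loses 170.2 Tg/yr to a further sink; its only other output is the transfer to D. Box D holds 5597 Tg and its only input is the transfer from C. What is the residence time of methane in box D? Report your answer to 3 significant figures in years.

28.9 yr

Box A: F(A→B) = (232.9 + 222.4) − 136.1 = 319.20 Tg/yr.
Box B: F(B→C) = (319.20 + 103.4) − 124.9 = 297.70 Tg/yr.
Box C: F(C→D) = (297.70 + 66.36) − 170.2 = 193.86 Tg/yr.
Box D throughput = its input = 193.86 Tg/yr; τ = 5597 / 193.86 = 28.87 yr.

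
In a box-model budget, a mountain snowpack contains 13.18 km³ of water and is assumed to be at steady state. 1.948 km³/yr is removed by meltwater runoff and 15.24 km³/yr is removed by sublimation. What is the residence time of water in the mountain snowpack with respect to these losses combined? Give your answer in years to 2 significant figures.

Total removal = 1.948 + 15.24 = 17.188 km³/yr.
τ = M / ΣF_out = 13.18 / 17.188 = 0.7668 yr.

0.77 yr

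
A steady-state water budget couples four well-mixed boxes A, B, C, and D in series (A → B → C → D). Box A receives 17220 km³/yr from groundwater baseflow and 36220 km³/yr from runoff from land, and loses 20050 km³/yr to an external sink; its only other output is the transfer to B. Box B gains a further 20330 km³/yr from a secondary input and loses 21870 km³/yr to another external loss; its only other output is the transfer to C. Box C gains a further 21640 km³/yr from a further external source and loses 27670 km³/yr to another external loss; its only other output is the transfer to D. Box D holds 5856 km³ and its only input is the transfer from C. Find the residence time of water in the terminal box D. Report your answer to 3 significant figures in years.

0.227 yr

Box A: F(A→B) = (17220 + 36220) − 20050 = 33390 km³/yr.
Box B: F(B→C) = (33390 + 20330) − 21870 = 31850 km³/yr.
Box C: F(C→D) = (31850 + 21640) − 27670 = 25820 km³/yr.
Box D throughput = its input = 25820 km³/yr; τ = 5856 / 25820 = 0.2268 yr.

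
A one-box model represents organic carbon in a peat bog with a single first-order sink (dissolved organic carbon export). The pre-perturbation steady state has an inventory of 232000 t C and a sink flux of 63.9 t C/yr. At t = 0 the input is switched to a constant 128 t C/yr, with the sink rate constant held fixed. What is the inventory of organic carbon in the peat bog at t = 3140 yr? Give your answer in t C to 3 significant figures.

τ = M₀/F₀ = 232000/63.9 = 3631 yr; rate constant k = 1/τ.
New steady state M_∞ = F₁/k = F₁·τ = 128 × 3631 = 464730 t C.
M(t) = M_∞ + (M₀ − M_∞)·e^(−t/τ); t/τ = 3140/3631 = 0.8649, so e^(−t/τ) = 0.4211.
M(t) = 464730 − 232700 × 0.4211 = 366720 t C.

367000 t C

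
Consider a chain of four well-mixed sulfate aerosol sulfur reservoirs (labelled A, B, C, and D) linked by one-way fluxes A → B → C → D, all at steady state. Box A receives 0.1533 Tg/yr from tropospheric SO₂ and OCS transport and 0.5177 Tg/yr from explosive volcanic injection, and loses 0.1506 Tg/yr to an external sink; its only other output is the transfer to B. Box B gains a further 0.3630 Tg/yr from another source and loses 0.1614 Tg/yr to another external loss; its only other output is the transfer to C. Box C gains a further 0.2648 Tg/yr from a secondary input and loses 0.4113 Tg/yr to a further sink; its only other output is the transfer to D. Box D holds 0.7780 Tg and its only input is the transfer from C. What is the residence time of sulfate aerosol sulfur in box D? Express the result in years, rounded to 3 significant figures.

Box A: F(A→B) = (0.1533 + 0.5177) − 0.1506 = 0.52040 Tg/yr.
Box B: F(B→C) = (0.52040 + 0.3630) − 0.1614 = 0.72200 Tg/yr.
Box C: F(C→D) = (0.72200 + 0.2648) − 0.4113 = 0.57550 Tg/yr.
Box D throughput = its input = 0.57550 Tg/yr; τ = 0.7780 / 0.57550 = 1.352 yr.

1.35 yr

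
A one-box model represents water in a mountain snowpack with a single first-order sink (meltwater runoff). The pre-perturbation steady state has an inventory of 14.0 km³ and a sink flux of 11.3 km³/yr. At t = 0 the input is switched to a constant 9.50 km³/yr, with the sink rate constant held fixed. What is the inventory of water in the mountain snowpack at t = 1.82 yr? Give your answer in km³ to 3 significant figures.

The sink rate constant is k = F₀/M₀ = 11.3/14.0 = 0.8071 yr⁻¹.
Solving dM/dt = F₁ − kM with M(0) = M₀ gives M(t) = F₁/k + (M₀ − F₁/k)·e^(−kt).
F₁/k = 9.50/0.8071 = 11.770 km³; kt = 0.8071 × 1.82 = 1.469, e^(−kt) = 0.2302.
M(1.82) = 11.770 + (14.0 − 11.770) × 0.2302 = 11.770 + 0.5133 = 12.283 km³.

12.3 km³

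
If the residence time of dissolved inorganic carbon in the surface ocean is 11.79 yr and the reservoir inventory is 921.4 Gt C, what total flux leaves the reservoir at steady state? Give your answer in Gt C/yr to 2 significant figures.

F = M / τ = 921.4 / 11.79 = 78.15 Gt C/yr.

78 Gt C/yr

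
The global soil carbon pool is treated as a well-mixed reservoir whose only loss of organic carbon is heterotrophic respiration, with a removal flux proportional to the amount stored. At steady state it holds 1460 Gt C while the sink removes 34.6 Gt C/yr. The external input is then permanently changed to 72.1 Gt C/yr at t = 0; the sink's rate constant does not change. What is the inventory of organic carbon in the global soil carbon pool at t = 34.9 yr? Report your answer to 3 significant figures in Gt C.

The sink rate constant is k = F₀/M₀ = 34.6/1460 = 0.02370 yr⁻¹.
Solving dM/dt = F₁ − kM with M(0) = M₀ gives M(t) = F₁/k + (M₀ − F₁/k)·e^(−kt).
F₁/k = 72.1/0.02370 = 3042.4 Gt C; kt = 0.02370 × 34.9 = 0.8271, e^(−kt) = 0.4373.
M(34.9) = 3042.4 + (1460 − 3042.4) × 0.4373 = 3042.4 − 692.0 = 2350.4 Gt C.

2350 Gt C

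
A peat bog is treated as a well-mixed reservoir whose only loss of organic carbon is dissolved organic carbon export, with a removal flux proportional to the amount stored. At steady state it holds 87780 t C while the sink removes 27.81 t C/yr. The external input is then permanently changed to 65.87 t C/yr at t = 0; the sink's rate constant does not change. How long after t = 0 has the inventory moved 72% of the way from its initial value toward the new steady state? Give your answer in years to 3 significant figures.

4020 yr

τ = M₀/F₀ = 87780/27.81 = 3156 yr.
The remaining gap fraction is e^(−t/τ); 72% covered ⇒ e^(−t/τ) = 0.280.
t = −τ ln(0.280) = 3156 × 1.273 = 4018 yr.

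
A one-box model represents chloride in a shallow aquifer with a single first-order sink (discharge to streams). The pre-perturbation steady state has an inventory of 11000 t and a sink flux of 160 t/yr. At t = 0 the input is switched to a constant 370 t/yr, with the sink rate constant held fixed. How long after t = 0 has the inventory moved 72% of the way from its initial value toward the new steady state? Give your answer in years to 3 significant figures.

τ = M₀/F₀ = 11000/160 = 68.75 yr.
The remaining gap fraction is e^(−t/τ); 72% covered ⇒ e^(−t/τ) = 0.280.
t = −τ ln(0.280) = 68.75 × 1.273 = 87.52 yr.

87.5 yr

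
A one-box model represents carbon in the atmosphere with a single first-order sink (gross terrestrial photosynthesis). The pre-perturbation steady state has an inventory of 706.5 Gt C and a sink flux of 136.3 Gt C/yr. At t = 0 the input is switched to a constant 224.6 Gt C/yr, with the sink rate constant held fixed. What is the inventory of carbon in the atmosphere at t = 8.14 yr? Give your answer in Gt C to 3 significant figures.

1070 Gt C

τ = M₀/F₀ = 706.5/136.3 = 5.183 yr; rate constant k = 1/τ.
New steady state M_∞ = F₁/k = F₁·τ = 224.6 × 5.183 = 1164.2 Gt C.
M(t) = M_∞ + (M₀ − M_∞)·e^(−t/τ); t/τ = 8.14/5.183 = 1.570, so e^(−t/τ) = 0.2080.
M(t) = 1164.2 − 457.7 × 0.2080 = 1069.0 Gt C.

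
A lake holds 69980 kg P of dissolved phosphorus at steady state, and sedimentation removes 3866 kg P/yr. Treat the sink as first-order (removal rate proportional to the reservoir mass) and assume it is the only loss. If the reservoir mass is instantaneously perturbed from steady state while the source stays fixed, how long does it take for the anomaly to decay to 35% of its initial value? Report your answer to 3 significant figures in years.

For a linear reservoir the anomaly decays as exp(−t/τ) with τ = M/F = 69980/3866 = 18.10 yr.
exp(−t/τ) = 0.35 ⇒ t = −τ ln(0.35) = 18.10 × 1.050 = 19.00 yr.

19.0 yr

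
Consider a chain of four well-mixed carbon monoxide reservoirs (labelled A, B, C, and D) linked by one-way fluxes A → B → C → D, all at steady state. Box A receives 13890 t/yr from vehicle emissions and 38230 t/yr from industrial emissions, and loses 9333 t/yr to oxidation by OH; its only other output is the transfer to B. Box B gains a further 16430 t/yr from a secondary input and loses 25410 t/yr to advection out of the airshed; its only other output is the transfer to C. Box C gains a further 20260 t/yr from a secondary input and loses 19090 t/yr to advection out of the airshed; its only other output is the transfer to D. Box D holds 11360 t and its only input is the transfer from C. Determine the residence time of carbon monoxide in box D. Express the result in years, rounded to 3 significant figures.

0.325 yr

Box A: F(A→B) = (13890 + 38230) − 9333 = 42787 t/yr.
Box B: F(B→C) = (42787 + 16430) − 25410 = 33807 t/yr.
Box C: F(C→D) = (33807 + 20260) − 19090 = 34977 t/yr.
Box D throughput = its input = 34977 t/yr; τ = 11360 / 34977 = 0.3248 yr.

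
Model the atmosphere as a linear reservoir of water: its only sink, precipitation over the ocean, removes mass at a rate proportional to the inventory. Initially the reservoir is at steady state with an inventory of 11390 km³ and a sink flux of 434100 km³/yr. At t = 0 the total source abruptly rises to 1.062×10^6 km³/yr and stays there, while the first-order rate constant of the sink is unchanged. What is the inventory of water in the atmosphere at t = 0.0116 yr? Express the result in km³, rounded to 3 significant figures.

17300 km³

τ = M₀/F₀ = 11390/434100 = 0.02624 yr; rate constant k = 1/τ.
New steady state M_∞ = F₁/k = F₁·τ = 1.062×10^6 × 0.02624 = 27865 km³.
M(t) = M_∞ + (M₀ − M_∞)·e^(−t/τ); t/τ = 0.0116/0.02624 = 0.4421, so e^(−t/τ) = 0.6427.
M(t) = 27865 − 16470 × 0.6427 = 17277 km³.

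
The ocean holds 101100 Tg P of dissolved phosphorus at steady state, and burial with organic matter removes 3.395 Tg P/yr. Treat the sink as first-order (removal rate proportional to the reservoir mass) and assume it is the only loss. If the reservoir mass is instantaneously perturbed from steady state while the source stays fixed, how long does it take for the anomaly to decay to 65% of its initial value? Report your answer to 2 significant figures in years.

13000 yr

For a linear reservoir the anomaly decays as exp(−t/τ) with τ = M/F = 101100/3.395 = 29780 yr.
exp(−t/τ) = 0.65 ⇒ t = −τ ln(0.65) = 29780 × 0.4308 = 12830 yr.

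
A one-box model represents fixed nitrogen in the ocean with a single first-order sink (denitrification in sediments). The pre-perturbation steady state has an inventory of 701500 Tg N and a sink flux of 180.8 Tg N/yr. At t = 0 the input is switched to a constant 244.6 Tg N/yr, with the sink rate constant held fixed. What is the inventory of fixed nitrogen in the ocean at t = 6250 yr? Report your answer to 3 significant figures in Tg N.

900000 Tg N

Residence time τ = M₀/F₀ = 3880 yr. The eventual steady state is M_∞ = M₀·(F₁/F₀) = 701500 × 244.6/180.8 = 949040 Tg N.
The anomaly ΔM(t) = M(t) − M_∞ decays as ΔM₀·e^(−t/τ) with ΔM₀ = 701500 − 949040 = −247500 Tg N.
At t = 6250 yr, e^(−t/τ) = e^(−1.611) = 0.1997, so ΔM = −49440 Tg N and M = 949040 − 49440 = 899600 Tg N.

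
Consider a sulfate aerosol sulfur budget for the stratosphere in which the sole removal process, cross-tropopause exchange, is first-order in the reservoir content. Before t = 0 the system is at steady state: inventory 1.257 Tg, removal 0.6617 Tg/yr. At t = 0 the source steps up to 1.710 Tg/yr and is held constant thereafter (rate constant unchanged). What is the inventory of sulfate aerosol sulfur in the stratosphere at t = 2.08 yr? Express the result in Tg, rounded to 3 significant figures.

2.58 Tg

τ = M₀/F₀ = 1.257/0.6617 = 1.900 yr; rate constant k = 1/τ.
New steady state M_∞ = F₁/k = F₁·τ = 1.710 × 1.900 = 3.2484 Tg.
M(t) = M_∞ + (M₀ − M_∞)·e^(−t/τ); t/τ = 2.08/1.900 = 1.095, so e^(−t/τ) = 0.3346.
M(t) = 3.2484 − 1.991 × 0.3346 = 2.5822 Tg.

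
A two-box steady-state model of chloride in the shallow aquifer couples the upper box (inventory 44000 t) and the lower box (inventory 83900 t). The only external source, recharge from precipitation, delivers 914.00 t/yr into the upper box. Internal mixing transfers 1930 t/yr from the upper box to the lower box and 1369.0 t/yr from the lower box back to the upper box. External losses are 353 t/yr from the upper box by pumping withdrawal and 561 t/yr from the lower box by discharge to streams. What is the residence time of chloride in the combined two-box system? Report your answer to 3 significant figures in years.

For the system as a whole, the A↔B exchange is internal and contributes nothing to the throughput; only the external sinks remove mass.
M_total = 44000 + 83900 = 127900 t.
ΣF_external_out = 353 + 561 = 914.00 t/yr.
τ = M_total / ΣF_ext = 127900 / 914.00 = 139.9 yr.

140 yr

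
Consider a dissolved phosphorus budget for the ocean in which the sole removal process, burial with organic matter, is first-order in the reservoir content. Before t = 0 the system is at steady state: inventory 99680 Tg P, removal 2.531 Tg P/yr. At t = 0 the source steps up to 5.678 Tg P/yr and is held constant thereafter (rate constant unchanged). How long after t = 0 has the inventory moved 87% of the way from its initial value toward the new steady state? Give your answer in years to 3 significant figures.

80400 yr

τ = M₀/F₀ = 99680/2.531 = 39380 yr.
The remaining gap fraction is e^(−t/τ); 87% covered ⇒ e^(−t/τ) = 0.130.
t = −τ ln(0.130) = 39380 × 2.040 = 80350 yr.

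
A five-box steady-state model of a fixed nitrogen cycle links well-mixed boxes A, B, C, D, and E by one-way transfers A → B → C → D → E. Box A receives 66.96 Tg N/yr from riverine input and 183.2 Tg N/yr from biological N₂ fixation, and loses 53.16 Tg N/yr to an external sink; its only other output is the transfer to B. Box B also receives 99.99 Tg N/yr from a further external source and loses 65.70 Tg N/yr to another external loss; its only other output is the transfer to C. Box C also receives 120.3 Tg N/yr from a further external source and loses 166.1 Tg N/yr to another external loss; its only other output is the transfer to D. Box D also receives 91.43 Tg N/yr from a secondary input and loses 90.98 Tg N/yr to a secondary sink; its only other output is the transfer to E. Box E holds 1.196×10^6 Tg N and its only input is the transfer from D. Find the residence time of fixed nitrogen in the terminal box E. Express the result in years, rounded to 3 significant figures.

Box A: F(A→B) = (66.96 + 183.2) − 53.16 = 197.00 Tg N/yr.
Box B: F(B→C) = (197.00 + 99.99) − 65.70 = 231.29 Tg N/yr.
Box C: F(C→D) = (231.29 + 120.3) − 166.1 = 185.49 Tg N/yr.
Box D: F(D→E) = (185.49 + 91.43) − 90.98 = 185.94 Tg N/yr.
Box E throughput = its input = 185.94 Tg N/yr; τ = 1.196×10^6 / 185.94 = 6432 yr.

6430 yr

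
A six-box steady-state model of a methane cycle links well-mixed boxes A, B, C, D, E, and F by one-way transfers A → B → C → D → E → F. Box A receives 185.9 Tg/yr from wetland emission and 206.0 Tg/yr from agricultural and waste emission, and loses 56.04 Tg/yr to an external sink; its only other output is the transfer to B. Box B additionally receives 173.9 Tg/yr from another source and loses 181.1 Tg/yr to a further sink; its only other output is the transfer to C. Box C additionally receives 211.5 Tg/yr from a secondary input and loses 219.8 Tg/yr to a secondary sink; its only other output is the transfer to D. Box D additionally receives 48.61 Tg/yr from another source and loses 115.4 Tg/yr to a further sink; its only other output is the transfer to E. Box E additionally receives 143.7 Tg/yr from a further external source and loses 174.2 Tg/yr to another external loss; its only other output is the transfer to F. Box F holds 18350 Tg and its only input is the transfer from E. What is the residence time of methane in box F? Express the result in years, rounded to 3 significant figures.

Box A: F(A→B) = (185.9 + 206.0) − 56.04 = 335.86 Tg/yr.
Box B: F(B→C) = (335.86 + 173.9) − 181.1 = 328.66 Tg/yr.
Box C: F(C→D) = (328.66 + 211.5) − 219.8 = 320.36 Tg/yr.
Box D: F(D→E) = (320.36 + 48.61) − 115.4 = 253.57 Tg/yr.
Box E: F(E→F) = (253.57 + 143.7) − 174.2 = 223.07 Tg/yr.
Box F throughput = its input = 223.07 Tg/yr; τ = 18350 / 223.07 = 82.26 yr.

82.3 yr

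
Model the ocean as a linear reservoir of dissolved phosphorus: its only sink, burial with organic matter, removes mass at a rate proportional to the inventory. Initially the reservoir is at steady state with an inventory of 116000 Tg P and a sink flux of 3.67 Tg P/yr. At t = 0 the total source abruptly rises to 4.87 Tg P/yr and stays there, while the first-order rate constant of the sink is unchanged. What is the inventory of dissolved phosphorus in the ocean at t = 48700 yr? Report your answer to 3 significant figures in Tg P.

146000 Tg P

Residence time τ = M₀/F₀ = 31610 yr. The eventual steady state is M_∞ = M₀·(F₁/F₀) = 116000 × 4.87/3.67 = 153930 Tg P.
The anomaly ΔM(t) = M(t) − M_∞ decays as ΔM₀·e^(−t/τ) with ΔM₀ = 116000 − 153930 = −37930 Tg P.
At t = 48700 yr, e^(−t/τ) = e^(−1.541) = 0.2142, so ΔM = −8125 Tg P and M = 153930 − 8125 = 145800 Tg P.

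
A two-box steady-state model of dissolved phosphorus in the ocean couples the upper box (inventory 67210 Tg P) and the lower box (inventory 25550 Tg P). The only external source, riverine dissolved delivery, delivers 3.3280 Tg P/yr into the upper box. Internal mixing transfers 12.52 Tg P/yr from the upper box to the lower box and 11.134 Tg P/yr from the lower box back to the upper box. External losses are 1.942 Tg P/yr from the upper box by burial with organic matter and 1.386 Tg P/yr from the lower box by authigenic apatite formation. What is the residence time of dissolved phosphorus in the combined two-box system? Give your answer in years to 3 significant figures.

Residence time in the combined system uses the total inventory and the total *external* removal — internal exchanges between the two boxes cancel.
M_total = 67210 + 25550 = 92760 Tg P.
ΣF_external_out = 1.942 + 1.386 = 3.3280 Tg P/yr.
τ = M_total / ΣF_ext = 92760 / 3.3280 = 27870 yr.

27900 yr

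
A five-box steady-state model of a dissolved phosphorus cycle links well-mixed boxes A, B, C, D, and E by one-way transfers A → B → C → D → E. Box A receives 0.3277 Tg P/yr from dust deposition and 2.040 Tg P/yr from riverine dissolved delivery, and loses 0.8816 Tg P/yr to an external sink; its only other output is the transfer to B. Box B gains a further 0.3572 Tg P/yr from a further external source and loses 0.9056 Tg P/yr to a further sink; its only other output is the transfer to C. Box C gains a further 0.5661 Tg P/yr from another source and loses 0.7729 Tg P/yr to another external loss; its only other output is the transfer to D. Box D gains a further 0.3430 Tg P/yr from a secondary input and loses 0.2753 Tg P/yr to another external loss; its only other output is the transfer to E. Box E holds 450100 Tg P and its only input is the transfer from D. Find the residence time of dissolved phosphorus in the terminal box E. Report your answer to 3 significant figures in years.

Box A: F(A→B) = (0.3277 + 2.040) − 0.8816 = 1.4861 Tg P/yr.
Box B: F(B→C) = (1.4861 + 0.3572) − 0.9056 = 0.93770 Tg P/yr.
Box C: F(C→D) = (0.93770 + 0.5661) − 0.7729 = 0.73090 Tg P/yr.
Box D: F(D→E) = (0.73090 + 0.3430) − 0.2753 = 0.79860 Tg P/yr.
Box E throughput = its input = 0.79860 Tg P/yr; τ = 450100 / 0.79860 = 563600 yr.

564000 yr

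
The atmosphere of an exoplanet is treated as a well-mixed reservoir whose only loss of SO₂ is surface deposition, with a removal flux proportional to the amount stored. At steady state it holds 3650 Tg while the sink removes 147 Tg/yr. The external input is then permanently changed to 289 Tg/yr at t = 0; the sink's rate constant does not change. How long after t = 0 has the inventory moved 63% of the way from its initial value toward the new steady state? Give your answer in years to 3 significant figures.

τ = M₀/F₀ = 3650/147 = 24.83 yr.
The remaining gap fraction is e^(−t/τ); 63% covered ⇒ e^(−t/τ) = 0.370.
t = −τ ln(0.370) = 24.83 × 0.9943 = 24.69 yr.

24.7 yr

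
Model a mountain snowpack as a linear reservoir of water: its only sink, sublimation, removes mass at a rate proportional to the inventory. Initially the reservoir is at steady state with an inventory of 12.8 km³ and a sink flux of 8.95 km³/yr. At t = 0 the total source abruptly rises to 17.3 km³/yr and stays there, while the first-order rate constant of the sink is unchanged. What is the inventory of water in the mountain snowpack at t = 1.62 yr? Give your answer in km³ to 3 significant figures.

20.9 km³

Residence time τ = M₀/F₀ = 1.430 yr. The eventual steady state is M_∞ = M₀·(F₁/F₀) = 12.8 × 17.3/8.95 = 24.742 km³.
The anomaly ΔM(t) = M(t) − M_∞ decays as ΔM₀·e^(−t/τ) with ΔM₀ = 12.8 − 24.742 = −11.94 km³.
At t = 1.62 yr, e^(−t/τ) = e^(−1.133) = 0.3222, so ΔM = −3.847 km³ and M = 24.742 − 3.847 = 20.895 km³.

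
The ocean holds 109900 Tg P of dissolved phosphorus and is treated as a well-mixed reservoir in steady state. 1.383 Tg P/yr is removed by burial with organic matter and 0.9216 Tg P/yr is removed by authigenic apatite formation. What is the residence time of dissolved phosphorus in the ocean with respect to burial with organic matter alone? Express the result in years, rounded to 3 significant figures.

Residence time with respect to a single sink: τ = M / F_sink.
τ = 109900 / 1.383 = 79460 yr.

79500 yr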